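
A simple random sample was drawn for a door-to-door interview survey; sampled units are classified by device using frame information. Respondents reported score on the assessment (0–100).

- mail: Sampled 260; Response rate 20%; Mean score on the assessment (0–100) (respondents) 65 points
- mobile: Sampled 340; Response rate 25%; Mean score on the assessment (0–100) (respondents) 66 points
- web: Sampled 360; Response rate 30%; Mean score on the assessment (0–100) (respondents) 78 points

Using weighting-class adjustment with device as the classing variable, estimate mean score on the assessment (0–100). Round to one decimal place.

70.2

Inverse-response-rate weighting restores each class to its sampled count, so class totals weight by n_sampled:
  mail: 260 × 65 = 16,900
  mobile: 340 × 66 = 22,440
  web: 360 × 78 = 28,080
Adjusted estimate = 67,420 / 960 = 70.2292 → 70.2.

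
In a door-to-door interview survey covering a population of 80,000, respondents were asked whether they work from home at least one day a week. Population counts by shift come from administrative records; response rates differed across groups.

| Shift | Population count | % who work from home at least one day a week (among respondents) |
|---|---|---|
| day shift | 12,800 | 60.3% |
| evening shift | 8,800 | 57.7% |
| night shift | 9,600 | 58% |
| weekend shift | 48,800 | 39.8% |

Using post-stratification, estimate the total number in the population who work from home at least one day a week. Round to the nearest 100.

37,800

Each cell contributes its population count × the respondent rate:
  day shift: 12,800 × 60.3% = 7718.4
  evening shift: 8,800 × 57.7% = 5077.6
  night shift: 9,600 × 58% = 5568
  weekend shift: 48,800 × 39.8% = 19422.4
Estimated total = 37786.4 → 37,800.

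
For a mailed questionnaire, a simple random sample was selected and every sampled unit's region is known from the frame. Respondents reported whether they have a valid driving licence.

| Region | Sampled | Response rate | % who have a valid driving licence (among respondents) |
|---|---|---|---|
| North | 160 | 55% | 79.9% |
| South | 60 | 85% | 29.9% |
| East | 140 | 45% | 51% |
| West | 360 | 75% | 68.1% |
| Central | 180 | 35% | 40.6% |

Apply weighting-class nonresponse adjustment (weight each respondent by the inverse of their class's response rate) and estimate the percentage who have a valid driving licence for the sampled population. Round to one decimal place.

Each respondent's weight = sampled/responded in their class; summing within a class gives n_sampled, so:
  North: 160 × 79.9 = 12,784
  South: 60 × 29.9 = 1794
  East: 140 × 51 = 7140
  West: 360 × 68.1 = 24516
  Central: 180 × 40.6 = 7308
Adjusted estimate = 53,542 / 900 = 59.4911 → 59.5%.

59.5%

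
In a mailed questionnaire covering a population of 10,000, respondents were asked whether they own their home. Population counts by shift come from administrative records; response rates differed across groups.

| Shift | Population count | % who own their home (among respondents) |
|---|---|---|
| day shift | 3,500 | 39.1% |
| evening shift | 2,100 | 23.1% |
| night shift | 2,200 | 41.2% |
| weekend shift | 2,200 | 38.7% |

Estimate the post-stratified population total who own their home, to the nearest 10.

Estimated count per cell = population count × respondent percentage:
  day shift: 3,500 × 39.1% = 1368.5
  evening shift: 2,100 × 23.1% = 485.1
  night shift: 2,200 × 41.2% = 906.4
  weekend shift: 2,200 × 38.7% = 851.4
Estimated total = 3611.4 → 3,610.

3,610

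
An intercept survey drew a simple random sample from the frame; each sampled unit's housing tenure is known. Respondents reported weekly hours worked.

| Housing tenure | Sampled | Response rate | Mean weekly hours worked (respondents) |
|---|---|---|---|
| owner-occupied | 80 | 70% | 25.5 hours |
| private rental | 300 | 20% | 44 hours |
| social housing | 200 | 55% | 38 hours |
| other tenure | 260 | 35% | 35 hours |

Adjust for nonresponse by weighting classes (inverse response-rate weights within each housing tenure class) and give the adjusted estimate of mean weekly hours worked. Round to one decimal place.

38.0

Each respondent's weight = sampled/responded in their class; summing within a class gives n_sampled, so:
  owner-occupied: 80 × 25.5 = 2040
  private rental: 300 × 44 = 13,200
  social housing: 200 × 38 = 7600
  other tenure: 260 × 35 = 9100
Adjusted estimate = 31,940 / 840 = 38.0238 → 38.0.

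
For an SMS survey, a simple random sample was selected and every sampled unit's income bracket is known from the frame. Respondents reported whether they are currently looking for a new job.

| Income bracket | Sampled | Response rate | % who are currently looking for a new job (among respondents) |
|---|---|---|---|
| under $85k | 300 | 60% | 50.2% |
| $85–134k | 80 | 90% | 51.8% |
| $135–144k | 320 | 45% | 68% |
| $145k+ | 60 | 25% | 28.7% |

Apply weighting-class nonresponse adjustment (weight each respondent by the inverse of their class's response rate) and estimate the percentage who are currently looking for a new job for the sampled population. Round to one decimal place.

56.2%

Inverse-response-rate weighting restores each class to its sampled count, so class totals weight by n_sampled:
  under $85k: 300 × 50.2 = 15,060
  $85–134k: 80 × 51.8 = 4144
  $135–144k: 320 × 68 = 21,760
  $145k+: 60 × 28.7 = 1722
Adjusted estimate = 42,686 / 760 = 56.1658 → 56.2%.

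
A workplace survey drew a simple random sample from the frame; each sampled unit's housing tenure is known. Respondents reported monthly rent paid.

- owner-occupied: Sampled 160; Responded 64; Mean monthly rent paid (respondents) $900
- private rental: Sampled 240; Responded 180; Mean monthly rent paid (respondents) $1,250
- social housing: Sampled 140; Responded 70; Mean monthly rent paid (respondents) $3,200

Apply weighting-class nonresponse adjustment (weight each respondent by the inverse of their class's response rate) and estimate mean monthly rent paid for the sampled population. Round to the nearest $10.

Response rates by class: owner-occupied 64/160 = 40%, private rental 180/240 = 75%, social housing 70/140 = 50%.
Weighting each respondent by the inverse class response rate inflates each class back to its sampled size, so the class weight is n_sampled:
  owner-occupied: 160 × 900 = 144,000
  private rental: 240 × 1250 = 300,000
  social housing: 140 × 3200 = 448,000
Adjusted estimate = 892,000 / 540 = 1651.85 → $1,650.

$1,650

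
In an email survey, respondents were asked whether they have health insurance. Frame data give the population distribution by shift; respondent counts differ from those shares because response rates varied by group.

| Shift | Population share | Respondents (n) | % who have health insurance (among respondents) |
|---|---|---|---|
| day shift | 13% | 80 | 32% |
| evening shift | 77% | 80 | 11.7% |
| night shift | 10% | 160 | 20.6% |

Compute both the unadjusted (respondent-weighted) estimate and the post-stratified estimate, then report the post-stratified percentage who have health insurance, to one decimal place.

Naive respondent-only estimate (weights = respondent counts):
  (80/320)×32 + (80/320)×11.7 + (160/320)×20.6 = 21.225%
Post-stratified estimate weights by population shares:
  0.13×32 + 0.77×11.7 + 0.1×20.6 = 15.229%

15.2%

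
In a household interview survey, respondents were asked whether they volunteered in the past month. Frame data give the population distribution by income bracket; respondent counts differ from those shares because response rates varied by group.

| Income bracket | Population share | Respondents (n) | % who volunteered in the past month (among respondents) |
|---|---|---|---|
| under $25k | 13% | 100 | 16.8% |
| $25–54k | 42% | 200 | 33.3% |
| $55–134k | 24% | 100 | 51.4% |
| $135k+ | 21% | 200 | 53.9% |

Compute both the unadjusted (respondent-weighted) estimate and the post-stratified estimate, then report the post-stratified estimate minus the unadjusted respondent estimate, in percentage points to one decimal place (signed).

-0.6 percentage points

Naive respondent-only estimate (weights = respondent counts):
  (100/600)×16.8 + (200/600)×33.3 + (100/600)×51.4 + (200/600)×53.9 = 40.4333%
Post-stratifying to population shares instead:
  0.13×16.8 + 0.42×33.3 + 0.24×51.4 + 0.21×53.9 = 39.825%
Difference = 39.825 − 40.4333 = -0.6083 pp.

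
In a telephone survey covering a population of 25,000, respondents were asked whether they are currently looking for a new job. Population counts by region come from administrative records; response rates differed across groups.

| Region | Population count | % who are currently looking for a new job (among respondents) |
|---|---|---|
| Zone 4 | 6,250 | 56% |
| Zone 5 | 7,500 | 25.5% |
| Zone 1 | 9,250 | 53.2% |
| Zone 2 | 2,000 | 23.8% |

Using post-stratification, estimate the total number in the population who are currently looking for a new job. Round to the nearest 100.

Estimated count per cell = population count × respondent percentage:
  Zone 4: 6,250 × 56% = 3500
  Zone 5: 7,500 × 25.5% = 1912.5
  Zone 1: 9,250 × 53.2% = 4921
  Zone 2: 2,000 × 23.8% = 476
Estimated total = 10809.5 → 10,800.

10,800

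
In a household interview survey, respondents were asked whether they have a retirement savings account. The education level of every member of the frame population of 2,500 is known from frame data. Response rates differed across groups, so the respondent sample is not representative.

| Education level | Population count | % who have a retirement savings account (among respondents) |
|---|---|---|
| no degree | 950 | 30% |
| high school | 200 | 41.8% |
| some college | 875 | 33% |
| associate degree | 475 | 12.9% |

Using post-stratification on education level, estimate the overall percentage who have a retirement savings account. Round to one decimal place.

28.7%

Each cell contributes population-share × respondent value:
  no degree: (950/2,500) × 30 = 11.4
  high school: (200/2,500) × 41.8 = 3.344
  some college: (875/2,500) × 33 = 11.55
  associate degree: (475/2,500) × 12.9 = 2.451
Post-stratified estimate = 28.745 → 28.7%.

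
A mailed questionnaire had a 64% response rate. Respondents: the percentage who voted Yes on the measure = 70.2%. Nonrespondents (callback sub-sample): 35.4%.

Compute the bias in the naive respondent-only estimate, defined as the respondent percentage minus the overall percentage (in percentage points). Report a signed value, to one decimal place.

Nonresponse fraction = 1 − 0.64 = 0.36.
Bias = (nonresponse fraction) × (respondent percentage − nonrespondent percentage)
     = 0.36 × (70.2 − 35.4) = 0.36 × 34.8 = 12.528.

+12.5 percentage points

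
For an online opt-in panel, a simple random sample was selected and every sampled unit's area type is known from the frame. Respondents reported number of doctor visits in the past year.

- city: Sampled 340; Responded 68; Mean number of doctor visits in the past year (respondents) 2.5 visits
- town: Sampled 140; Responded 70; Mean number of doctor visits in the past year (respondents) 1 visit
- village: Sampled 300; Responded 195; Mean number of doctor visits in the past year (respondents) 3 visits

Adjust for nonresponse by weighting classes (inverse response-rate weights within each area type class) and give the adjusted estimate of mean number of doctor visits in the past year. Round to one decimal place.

Response rates by class: city 68/340 = 20%, town 70/140 = 50%, village 195/300 = 65%.
With weight = n_sampled/n_responded per class, the weighted class total is n_sampled:
  city: 340 × 2.5 = 850
  town: 140 × 1 = 140
  village: 300 × 3 = 900
Adjusted estimate = 1890 / 780 = 2.42308 → 2.4.

2.4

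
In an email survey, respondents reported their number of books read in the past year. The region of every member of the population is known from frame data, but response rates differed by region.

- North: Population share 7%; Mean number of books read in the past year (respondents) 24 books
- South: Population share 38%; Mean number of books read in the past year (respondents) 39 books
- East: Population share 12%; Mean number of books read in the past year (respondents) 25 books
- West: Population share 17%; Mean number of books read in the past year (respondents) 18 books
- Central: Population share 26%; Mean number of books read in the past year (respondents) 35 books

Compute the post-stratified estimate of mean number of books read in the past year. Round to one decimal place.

31.7

Reweight to the known region distribution:
  North: 0.07 × 24 = 1.68
  South: 0.38 × 39 = 14.82
  East: 0.12 × 25 = 3
  West: 0.17 × 18 = 3.06
  Central: 0.26 × 35 = 9.1
Post-stratified estimate = 31.66 → 31.7.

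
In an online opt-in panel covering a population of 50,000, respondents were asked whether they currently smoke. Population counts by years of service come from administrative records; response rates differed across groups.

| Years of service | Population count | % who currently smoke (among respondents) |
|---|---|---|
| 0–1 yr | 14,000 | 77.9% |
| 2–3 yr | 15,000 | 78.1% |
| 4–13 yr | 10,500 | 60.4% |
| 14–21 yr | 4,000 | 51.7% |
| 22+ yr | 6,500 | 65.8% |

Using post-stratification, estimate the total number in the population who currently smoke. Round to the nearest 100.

35,300

Apply each group's respondent rate to its population count:
  0–1 yr: 14,000 × 77.9% = 10,906
  2–3 yr: 15,000 × 78.1% = 11,715
  4–13 yr: 10,500 × 60.4% = 6342
  14–21 yr: 4,000 × 51.7% = 2068
  22+ yr: 6,500 × 65.8% = 4277
Estimated total = 35,308 → 35,300.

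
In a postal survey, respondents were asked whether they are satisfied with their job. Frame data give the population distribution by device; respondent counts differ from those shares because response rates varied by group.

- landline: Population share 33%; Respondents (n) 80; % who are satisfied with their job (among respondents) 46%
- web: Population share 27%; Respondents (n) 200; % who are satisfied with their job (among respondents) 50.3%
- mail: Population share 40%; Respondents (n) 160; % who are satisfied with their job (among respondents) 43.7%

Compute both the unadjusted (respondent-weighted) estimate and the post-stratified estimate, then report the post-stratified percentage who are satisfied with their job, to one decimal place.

Unadjusted (pooled respondent) estimate weights by respondent counts:
  (80/440)×46 + (200/440)×50.3 + (160/440)×43.7 = 47.1182%
Reweighting by population device shares:
  0.33×46 + 0.27×50.3 + 0.4×43.7 = 46.241%

46.2%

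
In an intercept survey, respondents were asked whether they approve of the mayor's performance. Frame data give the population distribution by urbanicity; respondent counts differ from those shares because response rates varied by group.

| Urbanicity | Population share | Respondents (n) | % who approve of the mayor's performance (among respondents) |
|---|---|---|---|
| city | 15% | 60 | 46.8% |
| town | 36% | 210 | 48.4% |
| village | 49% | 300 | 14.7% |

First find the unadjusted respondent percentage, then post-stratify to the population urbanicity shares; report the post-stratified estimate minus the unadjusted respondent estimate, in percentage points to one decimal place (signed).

Unadjusted (pooled respondent) estimate weights by respondent counts:
  (60/570)×46.8 + (210/570)×48.4 + (300/570)×14.7 = 30.4947%
Post-stratifying to population shares instead:
  0.15×46.8 + 0.36×48.4 + 0.49×14.7 = 31.647%
Difference = 31.647 − 30.4947 = 1.1523 pp.

+1.2 percentage points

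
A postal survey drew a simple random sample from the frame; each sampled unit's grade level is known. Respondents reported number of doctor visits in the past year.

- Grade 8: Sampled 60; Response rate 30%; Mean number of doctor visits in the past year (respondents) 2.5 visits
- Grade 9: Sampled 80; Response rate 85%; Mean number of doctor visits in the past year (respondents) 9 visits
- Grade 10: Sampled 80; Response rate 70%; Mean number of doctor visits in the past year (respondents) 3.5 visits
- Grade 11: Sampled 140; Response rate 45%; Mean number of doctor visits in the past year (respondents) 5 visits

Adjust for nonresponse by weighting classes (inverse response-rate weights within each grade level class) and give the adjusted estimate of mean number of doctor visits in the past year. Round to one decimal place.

Each respondent's weight = sampled/responded in their class; summing within a class gives n_sampled, so:
  Grade 8: 60 × 2.5 = 150
  Grade 9: 80 × 9 = 720
  Grade 10: 80 × 3.5 = 280
  Grade 11: 140 × 5 = 700
Adjusted estimate = 1850 / 360 = 5.13889 → 5.1.

5.1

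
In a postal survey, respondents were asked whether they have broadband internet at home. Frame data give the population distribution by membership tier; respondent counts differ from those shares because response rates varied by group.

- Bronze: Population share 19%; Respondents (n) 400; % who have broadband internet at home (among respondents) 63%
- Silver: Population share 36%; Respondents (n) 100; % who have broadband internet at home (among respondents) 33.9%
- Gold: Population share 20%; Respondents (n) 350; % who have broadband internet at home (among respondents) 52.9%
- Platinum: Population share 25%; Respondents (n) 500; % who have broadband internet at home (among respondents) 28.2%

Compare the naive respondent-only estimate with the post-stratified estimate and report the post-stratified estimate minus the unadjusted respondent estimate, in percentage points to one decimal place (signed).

Naive respondent-only estimate (weights = respondent counts):
  (400/1350)×63 + (100/1350)×33.9 + (350/1350)×52.9 + (500/1350)×28.2 = 45.337%
Post-stratifying to population shares instead:
  0.19×63 + 0.36×33.9 + 0.2×52.9 + 0.25×28.2 = 41.804%
Difference = 41.804 − 45.337 = -3.533 pp.

-3.5 percentage points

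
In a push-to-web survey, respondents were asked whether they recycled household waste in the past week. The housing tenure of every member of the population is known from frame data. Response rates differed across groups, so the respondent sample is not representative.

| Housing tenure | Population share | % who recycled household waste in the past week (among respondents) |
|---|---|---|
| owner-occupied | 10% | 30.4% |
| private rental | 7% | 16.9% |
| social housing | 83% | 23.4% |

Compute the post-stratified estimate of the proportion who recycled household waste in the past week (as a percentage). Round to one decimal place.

23.6%

Weight each group's respondent value by its population share:
  owner-occupied: 0.1 × 30.4 = 3.04
  private rental: 0.07 × 16.9 = 1.183
  social housing: 0.83 × 23.4 = 19.422
Post-stratified estimate = 23.645 → 23.6%.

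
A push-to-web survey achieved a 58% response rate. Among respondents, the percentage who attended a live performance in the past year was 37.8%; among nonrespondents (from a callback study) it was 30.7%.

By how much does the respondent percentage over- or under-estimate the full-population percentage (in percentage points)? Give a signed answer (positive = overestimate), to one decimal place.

+3.0 percentage points

Nonresponse fraction = 1 − 0.58 = 0.42.
Bias = (nonresponse fraction) × (respondent percentage − nonrespondent percentage)
     = 0.42 × (37.8 − 30.7) = 0.42 × 7.1 = 2.982.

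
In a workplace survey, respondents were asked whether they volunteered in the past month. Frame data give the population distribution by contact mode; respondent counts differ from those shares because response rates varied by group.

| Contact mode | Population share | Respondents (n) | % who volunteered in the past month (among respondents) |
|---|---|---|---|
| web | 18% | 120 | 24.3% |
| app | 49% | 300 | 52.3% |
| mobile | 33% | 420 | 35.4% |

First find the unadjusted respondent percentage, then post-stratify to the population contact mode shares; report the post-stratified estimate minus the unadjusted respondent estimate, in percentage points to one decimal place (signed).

+1.8 percentage points

Naive respondent-only estimate (weights = respondent counts):
  (120/840)×24.3 + (300/840)×52.3 + (420/840)×35.4 = 39.85%
Post-stratified estimate weights by population shares:
  0.18×24.3 + 0.49×52.3 + 0.33×35.4 = 41.683%
Difference = 41.683 − 39.85 = 1.833 pp.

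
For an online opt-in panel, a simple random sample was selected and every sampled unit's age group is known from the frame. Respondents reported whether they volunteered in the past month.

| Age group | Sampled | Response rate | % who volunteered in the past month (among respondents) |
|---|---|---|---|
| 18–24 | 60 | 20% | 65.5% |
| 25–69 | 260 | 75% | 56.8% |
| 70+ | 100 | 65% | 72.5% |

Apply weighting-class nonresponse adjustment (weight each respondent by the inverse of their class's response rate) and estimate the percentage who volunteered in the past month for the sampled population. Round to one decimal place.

61.8%

Weighting each respondent by the inverse class response rate inflates each class back to its sampled size, so the class weight is n_sampled:
  18–24: 60 × 65.5 = 3930
  25–69: 260 × 56.8 = 14,768
  70+: 100 × 72.5 = 7250
Adjusted estimate = 25,948 / 420 = 61.781 → 61.8%.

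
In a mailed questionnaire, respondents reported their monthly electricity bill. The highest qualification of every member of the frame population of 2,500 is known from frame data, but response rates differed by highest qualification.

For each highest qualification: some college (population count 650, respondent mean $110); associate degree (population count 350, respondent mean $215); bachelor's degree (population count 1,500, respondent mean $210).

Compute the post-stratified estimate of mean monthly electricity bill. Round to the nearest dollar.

Post-stratification weights by population share, not respondent share:
  some college: (650/2,500) × 110 = 28.6
  associate degree: (350/2,500) × 215 = 30.1
  bachelor's degree: (1,500/2,500) × 210 = 126
Post-stratified estimate = 184.7 → $185.

$185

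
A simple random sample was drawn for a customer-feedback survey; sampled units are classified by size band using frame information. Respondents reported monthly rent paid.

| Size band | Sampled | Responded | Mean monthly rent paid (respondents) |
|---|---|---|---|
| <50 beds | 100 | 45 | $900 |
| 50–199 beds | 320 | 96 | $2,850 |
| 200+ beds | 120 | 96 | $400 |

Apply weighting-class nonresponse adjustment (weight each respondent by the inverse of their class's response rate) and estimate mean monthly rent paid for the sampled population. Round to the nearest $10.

$1,940

Response rates by class: <50 beds 45/100 = 45%, 50–199 beds 96/320 = 30%, 200+ beds 96/120 = 80%.
With weight = n_sampled/n_responded per class, the weighted class total is n_sampled:
  <50 beds: 100 × 900 = 90,000
  50–199 beds: 320 × 2850 = 912,000
  200+ beds: 120 × 400 = 48,000
Adjusted estimate = 1,050,000 / 540 = 1944.44 → $1,940.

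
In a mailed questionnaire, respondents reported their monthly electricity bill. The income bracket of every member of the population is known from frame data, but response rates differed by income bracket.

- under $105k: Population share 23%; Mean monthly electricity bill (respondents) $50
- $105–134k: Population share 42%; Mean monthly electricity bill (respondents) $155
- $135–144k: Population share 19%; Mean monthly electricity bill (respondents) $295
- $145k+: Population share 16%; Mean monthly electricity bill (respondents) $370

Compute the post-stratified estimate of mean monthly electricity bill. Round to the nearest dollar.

Each cell contributes population-share × respondent value:
  under $105k: 0.23 × 50 = 11.5
  $105–134k: 0.42 × 155 = 65.1
  $135–144k: 0.19 × 295 = 56.05
  $145k+: 0.16 × 370 = 59.2
Post-stratified estimate = 191.85 → $192.

$192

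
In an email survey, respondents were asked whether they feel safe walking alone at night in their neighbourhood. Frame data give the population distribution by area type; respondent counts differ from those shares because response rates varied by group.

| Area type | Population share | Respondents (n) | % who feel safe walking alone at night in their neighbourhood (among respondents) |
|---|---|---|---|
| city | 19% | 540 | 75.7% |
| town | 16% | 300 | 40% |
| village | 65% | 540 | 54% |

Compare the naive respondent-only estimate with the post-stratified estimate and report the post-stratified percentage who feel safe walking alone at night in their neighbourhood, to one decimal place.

55.9%

Unadjusted (pooled respondent) estimate weights by respondent counts:
  (540/1380)×75.7 + (300/1380)×40 + (540/1380)×54 = 59.4478%
Post-stratifying to population shares instead:
  0.19×75.7 + 0.16×40 + 0.65×54 = 55.883%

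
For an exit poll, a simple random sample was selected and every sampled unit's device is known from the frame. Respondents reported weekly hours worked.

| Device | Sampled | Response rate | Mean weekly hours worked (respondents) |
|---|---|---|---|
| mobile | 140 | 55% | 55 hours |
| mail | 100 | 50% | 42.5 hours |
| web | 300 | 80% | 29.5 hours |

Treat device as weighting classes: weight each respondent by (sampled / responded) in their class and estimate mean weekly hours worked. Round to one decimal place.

Inverse-response-rate weighting restores each class to its sampled count, so class totals weight by n_sampled:
  mobile: 140 × 55 = 7700
  mail: 100 × 42.5 = 4250
  web: 300 × 29.5 = 8850
Adjusted estimate = 20,800 / 540 = 38.5185 → 38.5.

38.5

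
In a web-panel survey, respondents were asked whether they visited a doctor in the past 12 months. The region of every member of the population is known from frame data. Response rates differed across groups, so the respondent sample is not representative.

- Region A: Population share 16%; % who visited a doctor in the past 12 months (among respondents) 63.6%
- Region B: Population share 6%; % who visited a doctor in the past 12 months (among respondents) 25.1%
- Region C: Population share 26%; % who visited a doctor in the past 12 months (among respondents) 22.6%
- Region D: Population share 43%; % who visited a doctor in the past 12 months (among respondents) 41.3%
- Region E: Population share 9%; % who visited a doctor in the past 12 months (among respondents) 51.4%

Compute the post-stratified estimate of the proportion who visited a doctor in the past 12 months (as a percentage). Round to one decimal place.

Reweight to the known region distribution:
  Region A: 0.16 × 63.6 = 10.176
  Region B: 0.06 × 25.1 = 1.506
  Region C: 0.26 × 22.6 = 5.876
  Region D: 0.43 × 41.3 = 17.759
  Region E: 0.09 × 51.4 = 4.626
Post-stratified estimate = 39.943 → 39.9%.

39.9%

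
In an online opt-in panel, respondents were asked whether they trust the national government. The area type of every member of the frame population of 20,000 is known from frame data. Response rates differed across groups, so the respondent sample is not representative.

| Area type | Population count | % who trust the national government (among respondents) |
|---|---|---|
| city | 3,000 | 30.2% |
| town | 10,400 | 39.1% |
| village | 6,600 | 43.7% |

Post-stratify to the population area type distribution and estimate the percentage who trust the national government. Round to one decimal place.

39.3%

Weight each group's respondent value by its population share:
  city: (3,000/20,000) × 30.2 = 4.53
  town: (10,400/20,000) × 39.1 = 20.332
  village: (6,600/20,000) × 43.7 = 14.421
Post-stratified estimate = 39.283 → 39.3%.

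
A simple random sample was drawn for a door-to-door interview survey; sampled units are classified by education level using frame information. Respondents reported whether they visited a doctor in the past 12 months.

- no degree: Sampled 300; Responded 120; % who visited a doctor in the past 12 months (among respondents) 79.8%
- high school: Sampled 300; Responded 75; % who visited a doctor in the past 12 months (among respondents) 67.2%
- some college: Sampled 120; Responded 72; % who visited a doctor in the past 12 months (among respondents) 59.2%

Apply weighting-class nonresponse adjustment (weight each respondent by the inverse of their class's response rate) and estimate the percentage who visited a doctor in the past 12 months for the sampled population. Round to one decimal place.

Response rates by class: no degree 120/300 = 40%, high school 75/300 = 25%, some college 72/120 = 60%.
With weight = n_sampled/n_responded per class, the weighted class total is n_sampled:
  no degree: 300 × 79.8 = 23,940
  high school: 300 × 67.2 = 20,160
  some college: 120 × 59.2 = 7104
Adjusted estimate = 51,204 / 720 = 71.1167 → 71.1%.

71.1%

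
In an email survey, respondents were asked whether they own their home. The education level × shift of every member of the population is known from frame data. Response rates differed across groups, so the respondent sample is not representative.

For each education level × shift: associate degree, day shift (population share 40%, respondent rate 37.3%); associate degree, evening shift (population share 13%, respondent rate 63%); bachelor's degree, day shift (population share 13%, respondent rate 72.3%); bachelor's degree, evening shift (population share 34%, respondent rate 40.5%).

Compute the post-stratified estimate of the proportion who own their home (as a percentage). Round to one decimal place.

Each cell contributes population-share × respondent value:
  associate degree, day shift: 0.4 × 37.3 = 14.92
  associate degree, evening shift: 0.13 × 63 = 8.19
  bachelor's degree, day shift: 0.13 × 72.3 = 9.399
  bachelor's degree, evening shift: 0.34 × 40.5 = 13.77
Post-stratified estimate = 46.279 → 46.3%.

46.3%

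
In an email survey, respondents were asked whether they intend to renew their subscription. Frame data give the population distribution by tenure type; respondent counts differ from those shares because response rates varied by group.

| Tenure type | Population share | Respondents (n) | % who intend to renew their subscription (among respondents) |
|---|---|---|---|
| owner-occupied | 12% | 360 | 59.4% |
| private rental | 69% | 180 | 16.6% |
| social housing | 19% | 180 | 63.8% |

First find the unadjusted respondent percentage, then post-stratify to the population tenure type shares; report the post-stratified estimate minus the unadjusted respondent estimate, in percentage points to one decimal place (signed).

Without adjustment, the pooled respondent share is:
  (360/720)×59.4 + (180/720)×16.6 + (180/720)×63.8 = 49.8%
Reweighting by population tenure type shares:
  0.12×59.4 + 0.69×16.6 + 0.19×63.8 = 30.704%
Difference = 30.704 − 49.8 = -19.096 pp.

-19.1 percentage points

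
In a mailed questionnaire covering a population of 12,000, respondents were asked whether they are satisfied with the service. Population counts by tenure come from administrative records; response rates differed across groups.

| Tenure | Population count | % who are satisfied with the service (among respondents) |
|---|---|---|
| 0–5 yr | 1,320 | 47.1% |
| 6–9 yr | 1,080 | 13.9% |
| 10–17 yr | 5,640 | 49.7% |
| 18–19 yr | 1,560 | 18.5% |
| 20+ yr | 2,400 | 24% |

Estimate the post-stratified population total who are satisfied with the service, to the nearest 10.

Each cell contributes its population count × the respondent rate:
  0–5 yr: 1,320 × 47.1% = 621.72
  6–9 yr: 1,080 × 13.9% = 150.12
  10–17 yr: 5,640 × 49.7% = 2803.08
  18–19 yr: 1,560 × 18.5% = 288.6
  20+ yr: 2,400 × 24% = 576
Estimated total = 4439.52 → 4,440.

4,440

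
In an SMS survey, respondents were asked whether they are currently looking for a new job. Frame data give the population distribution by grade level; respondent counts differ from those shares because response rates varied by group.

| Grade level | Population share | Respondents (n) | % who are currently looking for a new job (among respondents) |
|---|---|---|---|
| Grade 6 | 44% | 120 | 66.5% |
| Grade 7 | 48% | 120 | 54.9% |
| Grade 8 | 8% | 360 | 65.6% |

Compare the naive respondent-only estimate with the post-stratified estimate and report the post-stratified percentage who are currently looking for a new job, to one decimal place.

60.9%

Naive respondent-only estimate (weights = respondent counts):
  (120/600)×66.5 + (120/600)×54.9 + (360/600)×65.6 = 63.64%
Reweighting by population grade level shares:
  0.44×66.5 + 0.48×54.9 + 0.08×65.6 = 60.86%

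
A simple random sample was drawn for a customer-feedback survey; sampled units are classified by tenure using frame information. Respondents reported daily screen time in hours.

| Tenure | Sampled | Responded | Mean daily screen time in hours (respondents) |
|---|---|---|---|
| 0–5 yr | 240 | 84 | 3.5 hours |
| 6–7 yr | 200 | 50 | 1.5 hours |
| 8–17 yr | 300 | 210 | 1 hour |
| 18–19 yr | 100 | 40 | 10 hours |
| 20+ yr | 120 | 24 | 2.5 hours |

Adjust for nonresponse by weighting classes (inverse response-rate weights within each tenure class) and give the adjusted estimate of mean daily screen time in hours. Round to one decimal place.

Class response rates: 0–5 yr 84/240 = 35%, 6–7 yr 50/200 = 25%, 8–17 yr 210/300 = 70%, 18–19 yr 40/100 = 40%, 20+ yr 24/120 = 20%.
With weight = n_sampled/n_responded per class, the weighted class total is n_sampled:
  0–5 yr: 240 × 3.5 = 840
  6–7 yr: 200 × 1.5 = 300
  8–17 yr: 300 × 1 = 300
  18–19 yr: 100 × 10 = 1000
  20+ yr: 120 × 2.5 = 300
Adjusted estimate = 2740 / 960 = 2.85417 → 2.9.

2.9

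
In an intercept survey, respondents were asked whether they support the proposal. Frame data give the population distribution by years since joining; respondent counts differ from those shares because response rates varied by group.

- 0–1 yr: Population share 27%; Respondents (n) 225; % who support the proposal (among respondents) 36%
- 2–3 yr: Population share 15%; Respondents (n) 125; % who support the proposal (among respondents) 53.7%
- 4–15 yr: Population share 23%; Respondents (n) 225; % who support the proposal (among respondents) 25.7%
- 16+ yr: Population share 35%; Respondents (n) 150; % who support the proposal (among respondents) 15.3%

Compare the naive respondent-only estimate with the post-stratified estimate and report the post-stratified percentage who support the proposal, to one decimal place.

29.0%

Naive respondent-only estimate (weights = respondent counts):
  (225/725)×36 + (125/725)×53.7 + (225/725)×25.7 + (150/725)×15.3 = 31.5724%
Post-stratified estimate weights by population shares:
  0.27×36 + 0.15×53.7 + 0.23×25.7 + 0.35×15.3 = 29.041%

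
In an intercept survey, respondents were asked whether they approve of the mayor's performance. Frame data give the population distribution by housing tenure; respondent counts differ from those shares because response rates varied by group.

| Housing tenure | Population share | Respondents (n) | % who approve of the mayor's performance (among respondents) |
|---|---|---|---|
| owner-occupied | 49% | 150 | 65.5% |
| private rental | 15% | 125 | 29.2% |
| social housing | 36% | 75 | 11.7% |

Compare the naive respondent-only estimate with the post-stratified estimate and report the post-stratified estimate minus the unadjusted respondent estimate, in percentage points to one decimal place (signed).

Without adjustment, the pooled respondent share is:
  (150/350)×65.5 + (125/350)×29.2 + (75/350)×11.7 = 41.0071%
Post-stratified estimate weights by population shares:
  0.49×65.5 + 0.15×29.2 + 0.36×11.7 = 40.687%
Difference = 40.687 − 41.0071 = -0.3201 pp.

-0.3 percentage points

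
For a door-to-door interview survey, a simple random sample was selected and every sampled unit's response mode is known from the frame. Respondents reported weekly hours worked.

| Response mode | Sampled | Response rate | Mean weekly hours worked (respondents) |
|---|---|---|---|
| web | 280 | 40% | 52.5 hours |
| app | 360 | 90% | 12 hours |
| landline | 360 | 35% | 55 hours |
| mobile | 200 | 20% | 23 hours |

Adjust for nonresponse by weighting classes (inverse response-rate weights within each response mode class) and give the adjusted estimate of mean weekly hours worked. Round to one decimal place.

36.2

Each respondent's weight = sampled/responded in their class; summing within a class gives n_sampled, so:
  web: 280 × 52.5 = 14,700
  app: 360 × 12 = 4320
  landline: 360 × 55 = 19,800
  mobile: 200 × 23 = 4600
Adjusted estimate = 43,420 / 1,200 = 36.1833 → 36.2.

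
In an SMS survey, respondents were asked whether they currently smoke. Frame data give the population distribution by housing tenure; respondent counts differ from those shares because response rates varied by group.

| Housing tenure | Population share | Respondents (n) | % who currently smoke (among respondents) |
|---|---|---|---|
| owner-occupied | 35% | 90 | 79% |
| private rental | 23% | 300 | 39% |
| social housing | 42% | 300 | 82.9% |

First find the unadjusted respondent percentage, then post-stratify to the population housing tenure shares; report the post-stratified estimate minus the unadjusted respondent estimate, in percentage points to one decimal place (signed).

Naive respondent-only estimate (weights = respondent counts):
  (90/690)×79 + (300/690)×39 + (300/690)×82.9 = 63.3043%
Post-stratified estimate weights by population shares:
  0.35×79 + 0.23×39 + 0.42×82.9 = 71.438%
Difference = 71.438 − 63.3043 = 8.1337 pp.

+8.1 percentage points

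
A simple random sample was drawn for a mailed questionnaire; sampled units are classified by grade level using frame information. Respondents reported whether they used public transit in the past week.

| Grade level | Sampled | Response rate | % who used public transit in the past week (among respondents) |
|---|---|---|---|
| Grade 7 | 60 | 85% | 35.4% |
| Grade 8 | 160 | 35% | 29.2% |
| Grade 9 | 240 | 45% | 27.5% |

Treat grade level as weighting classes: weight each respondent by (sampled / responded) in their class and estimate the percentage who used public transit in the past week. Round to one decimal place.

Weighting each respondent by the inverse class response rate inflates each class back to its sampled size, so the class weight is n_sampled:
  Grade 7: 60 × 35.4 = 2124
  Grade 8: 160 × 29.2 = 4672
  Grade 9: 240 × 27.5 = 6600
Adjusted estimate = 13,396 / 460 = 29.1217 → 29.1%.

29.1%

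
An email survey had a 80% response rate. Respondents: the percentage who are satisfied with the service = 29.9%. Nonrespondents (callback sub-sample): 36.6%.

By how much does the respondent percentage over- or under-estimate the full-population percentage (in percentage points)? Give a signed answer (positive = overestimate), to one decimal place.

-1.3 percentage points

Nonresponse fraction = 1 − 0.8 = 0.2.
Bias = (nonresponse fraction) × (respondent percentage − nonrespondent percentage)
     = 0.2 × (29.9 − 36.6) = 0.2 × -6.7 = -1.34.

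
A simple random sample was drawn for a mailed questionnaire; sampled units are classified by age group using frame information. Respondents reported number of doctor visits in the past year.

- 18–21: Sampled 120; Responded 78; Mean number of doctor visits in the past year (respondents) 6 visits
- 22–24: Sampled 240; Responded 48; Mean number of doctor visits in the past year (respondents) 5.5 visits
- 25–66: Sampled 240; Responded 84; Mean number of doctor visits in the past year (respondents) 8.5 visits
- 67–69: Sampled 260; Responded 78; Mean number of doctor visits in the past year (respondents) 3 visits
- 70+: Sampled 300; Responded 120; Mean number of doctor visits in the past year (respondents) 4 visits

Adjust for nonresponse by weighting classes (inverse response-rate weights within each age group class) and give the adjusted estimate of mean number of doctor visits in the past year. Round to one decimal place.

5.2

Class response rates: 18–21 78/120 = 65%, 22–24 48/240 = 20%, 25–66 84/240 = 35%, 67–69 78/260 = 30%, 70+ 120/300 = 40%.
With weight = n_sampled/n_responded per class, the weighted class total is n_sampled:
  18–21: 120 × 6 = 720
  22–24: 240 × 5.5 = 1320
  25–66: 240 × 8.5 = 2040
  67–69: 260 × 3 = 780
  70+: 300 × 4 = 1200
Adjusted estimate = 6060 / 1,160 = 5.22414 → 5.2.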